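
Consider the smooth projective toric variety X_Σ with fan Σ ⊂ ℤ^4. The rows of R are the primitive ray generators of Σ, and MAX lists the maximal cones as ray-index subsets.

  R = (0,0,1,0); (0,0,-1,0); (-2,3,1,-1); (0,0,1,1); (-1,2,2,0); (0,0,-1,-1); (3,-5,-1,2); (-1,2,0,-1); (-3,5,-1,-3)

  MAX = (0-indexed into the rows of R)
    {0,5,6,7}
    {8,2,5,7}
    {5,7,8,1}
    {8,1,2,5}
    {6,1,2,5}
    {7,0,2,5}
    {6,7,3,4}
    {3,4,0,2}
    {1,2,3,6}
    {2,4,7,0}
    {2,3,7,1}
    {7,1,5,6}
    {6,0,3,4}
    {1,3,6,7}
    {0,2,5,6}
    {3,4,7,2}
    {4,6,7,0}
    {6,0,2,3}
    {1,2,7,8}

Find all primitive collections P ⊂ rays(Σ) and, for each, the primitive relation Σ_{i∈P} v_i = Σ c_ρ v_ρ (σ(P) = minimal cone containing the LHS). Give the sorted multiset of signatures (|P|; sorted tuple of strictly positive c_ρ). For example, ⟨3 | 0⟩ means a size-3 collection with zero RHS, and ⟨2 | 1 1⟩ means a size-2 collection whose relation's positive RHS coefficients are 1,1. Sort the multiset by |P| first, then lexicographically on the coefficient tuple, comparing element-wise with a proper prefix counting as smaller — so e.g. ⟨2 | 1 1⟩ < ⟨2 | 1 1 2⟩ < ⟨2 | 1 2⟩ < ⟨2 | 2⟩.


Σ has 12 primitive collections:

  P = {0,1}:  v_{0} + v_{1} = 0  ⟹  sig = ⟨2 | 0⟩
  P = {3,5}:  v_{3} + v_{5} = 0  ⟹  sig = ⟨2 | 0⟩
  P = {1,4}:  v_{1} + v_{4} = v_{3} + v_{7}  ⟹  sig = ⟨2 | 1 1⟩
  P = {4,5}:  v_{4} + v_{5} = v_{0} + v_{7}  ⟹  sig = ⟨2 | 1 1⟩
  P = {6,8}:  v_{6} + v_{8} = v_{1} + v_{5}  ⟹  sig = ⟨2 | 1 1⟩
  P = {0,8}:  v_{0} + v_{8} = v_{2} + v_{5} + v_{7}  ⟹  sig = ⟨2 | 1 1 1⟩
  P = {3,8}:  v_{3} + v_{8} = v_{1} + v_{2} + v_{7}  ⟹  sig = ⟨2 | 1 1 1⟩
  P = {4,8}:  v_{4} + v_{8} = v_{2} + 2·v_{7}  ⟹  sig = ⟨2 | 1 2⟩
  P = {2,6,7}:  v_{2} + v_{6} + v_{7} = 0  ⟹  sig = ⟨3 | 0⟩
  P = {0,3,7}:  v_{0} + v_{3} + v_{7} = v_{4}  ⟹  sig = ⟨3 | 1⟩
  P = {2,4,6}:  v_{2} + v_{4} + v_{6} = v_{0} + v_{3}  ⟹  sig = ⟨3 | 1 1⟩
  P = {1,2,5,7}:  v_{1} + v_{2} + v_{5} + v_{7} = v_{8}  ⟹  sig = ⟨4 | 1⟩

Sorted signature multiset PRS(X):
    ⟨2 | 0⟩
    ⟨2 | 0⟩
    ⟨2 | 1 1⟩
    ⟨2 | 1 1⟩
    ⟨2 | 1 1⟩
    ⟨2 | 1 1 1⟩
    ⟨2 | 1 1 1⟩
    ⟨2 | 1 2⟩
    ⟨3 | 0⟩
    ⟨3 | 1⟩
    ⟨3 | 1 1⟩
    ⟨4 | 1⟩


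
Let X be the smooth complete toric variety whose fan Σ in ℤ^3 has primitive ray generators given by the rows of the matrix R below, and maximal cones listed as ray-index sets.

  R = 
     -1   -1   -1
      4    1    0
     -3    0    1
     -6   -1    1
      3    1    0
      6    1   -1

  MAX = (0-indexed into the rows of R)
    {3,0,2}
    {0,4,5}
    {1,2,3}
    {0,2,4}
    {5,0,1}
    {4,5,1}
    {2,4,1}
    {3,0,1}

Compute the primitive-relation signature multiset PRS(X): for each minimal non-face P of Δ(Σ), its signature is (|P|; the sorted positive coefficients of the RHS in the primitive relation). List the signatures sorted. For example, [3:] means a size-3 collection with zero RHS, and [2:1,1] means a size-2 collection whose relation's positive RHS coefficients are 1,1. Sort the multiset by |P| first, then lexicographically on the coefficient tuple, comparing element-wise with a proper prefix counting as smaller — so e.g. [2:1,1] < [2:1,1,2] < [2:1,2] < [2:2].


Δ(Σ) — 6 vertices, 5 min non-faces:

  {3,5}:  v_{3} + v_{5} = 0 — sig = [2:]
  {2,5}:  v_{2} + v_{5} = v_{4} — sig = [2:1]
  {3,4}:  v_{3} + v_{4} = v_{2} — sig = [2:1]
  {0,1,2}:  v_{0} + v_{1} + v_{2} = 0 — sig = [3:]
  {0,1,4}:  v_{0} + v_{1} + v_{4} = v_{5} — sig = [3:1]

so the primitive-relation signature multiset is
    |P|=2: 3 collections, coeffs (), (1), (1)
    |P|=3: 2 collections, coeffs (), (1)


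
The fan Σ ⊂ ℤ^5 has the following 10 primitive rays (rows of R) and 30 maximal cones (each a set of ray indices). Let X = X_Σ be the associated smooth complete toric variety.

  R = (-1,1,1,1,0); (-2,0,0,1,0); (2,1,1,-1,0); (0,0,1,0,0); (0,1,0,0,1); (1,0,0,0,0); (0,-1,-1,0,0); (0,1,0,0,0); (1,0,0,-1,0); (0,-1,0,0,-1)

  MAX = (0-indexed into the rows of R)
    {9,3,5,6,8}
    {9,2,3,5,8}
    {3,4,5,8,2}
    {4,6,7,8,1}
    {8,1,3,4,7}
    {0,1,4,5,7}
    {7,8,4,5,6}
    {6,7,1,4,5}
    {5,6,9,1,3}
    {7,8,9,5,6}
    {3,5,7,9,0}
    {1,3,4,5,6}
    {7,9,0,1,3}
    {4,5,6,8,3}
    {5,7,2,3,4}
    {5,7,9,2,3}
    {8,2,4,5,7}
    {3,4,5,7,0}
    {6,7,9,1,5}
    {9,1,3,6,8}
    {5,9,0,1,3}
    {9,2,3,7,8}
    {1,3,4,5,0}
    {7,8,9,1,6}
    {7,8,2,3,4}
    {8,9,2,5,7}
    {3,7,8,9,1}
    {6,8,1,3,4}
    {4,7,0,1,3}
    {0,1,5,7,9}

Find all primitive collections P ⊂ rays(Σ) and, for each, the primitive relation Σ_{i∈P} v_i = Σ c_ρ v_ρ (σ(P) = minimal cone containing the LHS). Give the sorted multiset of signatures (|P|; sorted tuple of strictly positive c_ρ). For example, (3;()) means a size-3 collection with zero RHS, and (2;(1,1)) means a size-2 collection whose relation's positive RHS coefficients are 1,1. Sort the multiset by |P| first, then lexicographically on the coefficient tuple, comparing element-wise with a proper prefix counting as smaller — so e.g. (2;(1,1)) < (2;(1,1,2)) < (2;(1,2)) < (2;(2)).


Primitive collections (10):

  P={4,9}:  v_{4} + v_{9} = 0  →  sig = (2;())
  P={0,6}:  v_{0} + v_{6} = v_{1} + v_{5}  →  sig = (2;(1,1))
  P={0,8}:  v_{0} + v_{8} = v_{3} + v_{7}  →  sig = (2;(1,1))
  P={1,2}:  v_{1} + v_{2} = v_{3} + v_{7}  →  sig = (2;(1,1))
  P={2,6}:  v_{2} + v_{6} = v_{5} + v_{8}  →  sig = (2;(1,1))
  P={0,2}:  v_{0} + v_{2} = 2·v_{3} + v_{5} + 2·v_{7}  →  sig = (2;(1,2,2))
  P={1,5,8}:  v_{1} + v_{5} + v_{8} = 0  →  sig = (3;())
  P={3,6,7}:  v_{3} + v_{6} + v_{7} = 0  →  sig = (3;())
  P={1,3,5,7}:  v_{1} + v_{3} + v_{5} + v_{7} = v_{0}  →  sig = (4;(1))
  P={3,5,7,8}:  v_{3} + v_{5} + v_{7} + v_{8} = v_{2}  →  sig = (4;(1))

Sorted signature multiset PRS(X):
{ (2;()),  (2;(1,1)) ×4,  (2;(1,2,2)),  (3;()) ×2,  (4;(1)) ×2 }


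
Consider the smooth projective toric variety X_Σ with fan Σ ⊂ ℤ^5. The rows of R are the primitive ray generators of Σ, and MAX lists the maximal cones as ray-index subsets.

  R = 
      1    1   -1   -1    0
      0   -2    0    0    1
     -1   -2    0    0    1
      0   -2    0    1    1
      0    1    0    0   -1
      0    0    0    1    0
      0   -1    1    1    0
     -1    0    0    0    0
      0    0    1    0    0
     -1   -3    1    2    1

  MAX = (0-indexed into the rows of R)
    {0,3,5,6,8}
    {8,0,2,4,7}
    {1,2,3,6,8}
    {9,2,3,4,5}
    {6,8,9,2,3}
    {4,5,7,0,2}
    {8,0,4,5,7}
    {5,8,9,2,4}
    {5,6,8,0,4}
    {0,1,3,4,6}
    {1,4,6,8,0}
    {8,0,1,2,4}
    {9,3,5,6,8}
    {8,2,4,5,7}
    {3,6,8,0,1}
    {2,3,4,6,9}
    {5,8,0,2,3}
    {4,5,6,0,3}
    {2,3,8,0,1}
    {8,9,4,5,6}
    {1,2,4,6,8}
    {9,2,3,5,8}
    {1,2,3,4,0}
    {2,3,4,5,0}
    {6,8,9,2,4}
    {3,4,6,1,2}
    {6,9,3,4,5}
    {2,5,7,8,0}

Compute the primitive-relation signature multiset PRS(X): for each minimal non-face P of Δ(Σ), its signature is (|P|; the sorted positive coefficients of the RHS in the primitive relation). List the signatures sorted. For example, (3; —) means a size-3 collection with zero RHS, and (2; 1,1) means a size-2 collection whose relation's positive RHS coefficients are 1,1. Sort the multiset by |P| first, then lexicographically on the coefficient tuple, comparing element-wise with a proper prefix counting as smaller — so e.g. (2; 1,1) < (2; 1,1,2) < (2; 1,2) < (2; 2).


Σ has 11 primitive collections:

  P={0,9}:  v_{0} + v_{9} = v_{3} — sig = (2; 1)
  P={1,5}:  v_{1} + v_{5} = v_{3} — sig = (2; 1)
  P={1,7}:  v_{1} + v_{7} = v_{2} — sig = (2; 1)
  P={3,7}:  v_{3} + v_{7} = v_{2} + v_{5} — sig = (2; 1,1)
  P={1,9}:  v_{1} + v_{9} = v_{2} + v_{3} + v_{6} — sig = (2; 1,1,1)
  P={6,7}:  v_{6} + v_{7} = v_{2} + v_{4} + v_{5} + v_{8} — sig = (2; 1,1,1,1)
  P={7,9}:  v_{7} + v_{9} = 2·v_{2} + v_{4} + 2·v_{5} + v_{8} — sig = (2; 1,1,2,2)
  P={0,2,6}:  v_{0} + v_{2} + v_{6} = v_{1} — sig = (3; 1)
  P={2,5,6}:  v_{2} + v_{5} + v_{6} = v_{9} — sig = (3; 1)
  P={3,4,8}:  v_{3} + v_{4} + v_{8} = v_{6} — sig = (3; 1)
  P={0,2,4,5,8}:  v_{0} + v_{2} + v_{4} + v_{5} + v_{8} = 0 — sig = (5; —)

Sorted signature multiset PRS(X):
    (2; 1)
    (2; 1)
    (2; 1)
    (2; 1,1)
    (2; 1,1,1)
    (2; 1,1,1,1)
    (2; 1,1,2,2)
    (3; 1)
    (3; 1)
    (3; 1)
    (5; —)


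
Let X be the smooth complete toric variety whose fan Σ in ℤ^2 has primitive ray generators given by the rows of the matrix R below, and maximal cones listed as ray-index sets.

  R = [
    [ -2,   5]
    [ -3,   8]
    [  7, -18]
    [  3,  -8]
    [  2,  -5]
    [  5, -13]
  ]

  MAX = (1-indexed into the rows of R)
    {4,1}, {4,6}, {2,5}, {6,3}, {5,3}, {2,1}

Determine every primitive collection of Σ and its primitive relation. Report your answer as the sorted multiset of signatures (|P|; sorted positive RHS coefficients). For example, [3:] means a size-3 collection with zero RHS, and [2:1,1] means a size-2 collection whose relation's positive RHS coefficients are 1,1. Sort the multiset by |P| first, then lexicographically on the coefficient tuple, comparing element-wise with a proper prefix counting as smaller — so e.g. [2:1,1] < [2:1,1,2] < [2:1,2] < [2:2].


Δ(Σ) — 6 vertices, 9 min non-faces:

  • {1,5}:  v_{1} + v_{5} = 0  →  sig = [2:]
  • {2,4}:  v_{2} + v_{4} = 0  →  sig = [2:]
  • {1,3}:  v_{1} + v_{3} = v_{6}  →  sig = [2:1]
  • {1,6}:  v_{1} + v_{6} = v_{4}  →  sig = [2:1]
  • {2,6}:  v_{2} + v_{6} = v_{5}  →  sig = [2:1]
  • {4,5}:  v_{4} + v_{5} = v_{6}  →  sig = [2:1]
  • {5,6}:  v_{5} + v_{6} = v_{3}  →  sig = [2:1]
  • {2,3}:  v_{2} + v_{3} = 2·v_{5}  →  sig = [2:2]
  • {3,4}:  v_{3} + v_{4} = 2·v_{6}  →  sig = [2:2]

Signatures (|P|; sorted positive RHS coefficients), sorted:
{ [2:] ×2,  [2:1] ×5,  [2:2] ×2 }


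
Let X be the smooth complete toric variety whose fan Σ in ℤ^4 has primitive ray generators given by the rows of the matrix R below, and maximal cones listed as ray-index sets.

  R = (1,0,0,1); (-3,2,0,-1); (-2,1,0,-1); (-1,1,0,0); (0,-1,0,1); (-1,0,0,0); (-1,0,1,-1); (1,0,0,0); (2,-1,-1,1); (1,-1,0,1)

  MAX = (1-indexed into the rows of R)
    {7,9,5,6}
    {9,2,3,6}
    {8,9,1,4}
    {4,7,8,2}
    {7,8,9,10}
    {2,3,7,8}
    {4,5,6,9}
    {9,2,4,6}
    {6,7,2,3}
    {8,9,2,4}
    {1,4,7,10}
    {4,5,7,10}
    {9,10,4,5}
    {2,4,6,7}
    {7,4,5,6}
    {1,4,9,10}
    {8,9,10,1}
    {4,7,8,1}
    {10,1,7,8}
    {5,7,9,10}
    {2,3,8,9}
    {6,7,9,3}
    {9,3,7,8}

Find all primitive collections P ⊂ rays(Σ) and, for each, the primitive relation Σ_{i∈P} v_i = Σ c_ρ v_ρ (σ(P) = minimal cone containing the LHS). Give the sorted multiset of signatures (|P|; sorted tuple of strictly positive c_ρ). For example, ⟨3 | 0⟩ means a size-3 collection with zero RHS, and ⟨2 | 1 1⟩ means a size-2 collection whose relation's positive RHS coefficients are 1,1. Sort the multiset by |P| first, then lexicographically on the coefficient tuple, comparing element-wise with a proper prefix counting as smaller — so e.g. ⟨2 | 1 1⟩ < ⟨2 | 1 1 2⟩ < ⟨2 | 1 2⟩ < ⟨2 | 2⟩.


Minimal non-faces — 16 found among 10 rays, 23 max cones:

  P = {6,8}:  v_{6} + v_{8} = 0  ⇒ sig = ⟨2 | 0⟩
  P = {1,3}:  v_{1} + v_{3} = v_{4}  ⇒ sig = ⟨2 | 1⟩
  P = {3,4}:  v_{3} + v_{4} = v_{2}  ⇒ sig = ⟨2 | 1⟩
  P = {3,10}:  v_{3} + v_{10} = v_{6}  ⇒ sig = ⟨2 | 1⟩
  P = {5,8}:  v_{5} + v_{8} = v_{10}  ⇒ sig = ⟨2 | 1⟩
  P = {6,10}:  v_{6} + v_{10} = v_{5}  ⇒ sig = ⟨2 | 1⟩
  P = {1,6}:  v_{1} + v_{6} = v_{4} + v_{10}  ⇒ sig = ⟨2 | 1 1⟩
  P = {2,10}:  v_{2} + v_{10} = v_{4} + v_{6}  ⇒ sig = ⟨2 | 1 1⟩
  P = {1,5}:  v_{1} + v_{5} = v_{4} + 2·v_{10}  ⇒ sig = ⟨2 | 1 2⟩
  P = {2,5}:  v_{2} + v_{5} = v_{4} + 2·v_{6}  ⇒ sig = ⟨2 | 1 2⟩
  P = {1,2}:  v_{1} + v_{2} = 2·v_{4}  ⇒ sig = ⟨2 | 2⟩
  P = {3,5}:  v_{3} + v_{5} = 2·v_{6}  ⇒ sig = ⟨2 | 2⟩
  P = {4,7,9}:  v_{4} + v_{7} + v_{9} = 0  ⇒ sig = ⟨3 | 0⟩
  P = {2,7,9}:  v_{2} + v_{7} + v_{9} = v_{3}  ⇒ sig = ⟨3 | 1⟩
  P = {4,8,10}:  v_{4} + v_{8} + v_{10} = v_{1}  ⇒ sig = ⟨3 | 1⟩
  P = {1,7,9}:  v_{1} + v_{7} + v_{9} = v_{8} + v_{10}  ⇒ sig = ⟨3 | 1 1⟩

so the primitive-relation signature multiset is
{ ⟨2 | 0⟩,  ⟨2 | 1⟩ ×5,  ⟨2 | 1 1⟩ ×2,  ⟨2 | 1 2⟩ ×2,  ⟨2 | 2⟩ ×2,  ⟨3 | 0⟩,  ⟨3 | 1⟩ ×2,  ⟨3 | 1 1⟩ }


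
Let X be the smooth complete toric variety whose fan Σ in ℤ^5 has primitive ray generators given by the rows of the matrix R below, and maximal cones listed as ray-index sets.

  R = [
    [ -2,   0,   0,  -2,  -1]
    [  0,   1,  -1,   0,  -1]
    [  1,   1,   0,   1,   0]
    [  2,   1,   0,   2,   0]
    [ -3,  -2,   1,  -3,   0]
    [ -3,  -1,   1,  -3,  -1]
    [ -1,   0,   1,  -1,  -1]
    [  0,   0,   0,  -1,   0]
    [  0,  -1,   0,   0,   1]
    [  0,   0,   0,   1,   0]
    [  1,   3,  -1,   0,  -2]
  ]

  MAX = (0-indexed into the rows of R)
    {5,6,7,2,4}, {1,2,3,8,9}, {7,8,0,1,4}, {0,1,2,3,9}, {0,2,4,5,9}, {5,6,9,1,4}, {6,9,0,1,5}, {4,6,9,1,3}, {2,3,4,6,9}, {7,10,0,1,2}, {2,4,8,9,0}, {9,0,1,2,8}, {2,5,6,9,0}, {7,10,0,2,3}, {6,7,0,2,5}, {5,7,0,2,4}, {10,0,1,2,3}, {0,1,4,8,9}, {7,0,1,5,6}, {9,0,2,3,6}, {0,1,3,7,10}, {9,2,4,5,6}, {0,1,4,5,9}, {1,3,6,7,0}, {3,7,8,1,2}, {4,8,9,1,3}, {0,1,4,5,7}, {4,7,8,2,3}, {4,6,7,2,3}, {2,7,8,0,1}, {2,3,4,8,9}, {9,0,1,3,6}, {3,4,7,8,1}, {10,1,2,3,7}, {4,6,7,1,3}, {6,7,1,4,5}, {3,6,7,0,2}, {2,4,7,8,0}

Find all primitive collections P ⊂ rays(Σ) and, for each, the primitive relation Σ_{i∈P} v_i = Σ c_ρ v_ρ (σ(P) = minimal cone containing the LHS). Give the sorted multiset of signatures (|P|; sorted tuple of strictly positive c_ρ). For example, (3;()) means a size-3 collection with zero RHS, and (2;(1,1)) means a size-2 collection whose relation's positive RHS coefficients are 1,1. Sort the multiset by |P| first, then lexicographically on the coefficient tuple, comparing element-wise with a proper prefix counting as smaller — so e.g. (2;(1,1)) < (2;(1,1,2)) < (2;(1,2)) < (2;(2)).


16 minimal non-faces of Δ(Σ) (on 11 rays):

  P={7,9}:  v_{7} + v_{9} = 0 ; sig = (2;())
  P={3,5}:  v_{3} + v_{5} = v_{6} ; sig = (2;(1))
  P={5,8}:  v_{5} + v_{8} = v_{4} ; sig = (2;(1))
  P={6,8}:  v_{6} + v_{8} = v_{3} + v_{4} ; sig = (2;(1,1))
  P={8,10}:  v_{8} + v_{10} = v_{1} + v_{2} + v_{7} ; sig = (2;(1,1,1))
  P={9,10}:  v_{9} + v_{10} = v_{0} + v_{1} + v_{2} + v_{3} ; sig = (2;(1,1,1,1))
  P={4,10}:  v_{4} + v_{10} = 2·v_{0} + v_{3} + v_{7} ; sig = (2;(1,1,2))
  P={5,10}:  v_{5} + v_{10} = 3·v_{0} + 2·v_{3} + v_{7} ; sig = (2;(1,2,3))
  P={6,10}:  v_{6} + v_{10} = 3·v_{0} + 3·v_{3} + v_{7} ; sig = (2;(1,3,3))
  P={0,3,8}:  v_{0} + v_{3} + v_{8} = 0 ; sig = (3;())
  P={0,3,4}:  v_{0} + v_{3} + v_{4} = v_{5} ; sig = (3;(1))
  P={1,2,4}:  v_{1} + v_{2} + v_{4} = v_{0} ; sig = (3;(1))
  P={1,2,5}:  v_{1} + v_{2} + v_{5} = 2·v_{0} + v_{3} ; sig = (3;(1,2))
  P={0,4,6}:  v_{0} + v_{4} + v_{6} = 2·v_{5} ; sig = (3;(2))
  P={1,2,6}:  v_{1} + v_{2} + v_{6} = 2·v_{0} + 2·v_{3} ; sig = (3;(2,2))
  P={0,1,2,3,7}:  v_{0} + v_{1} + v_{2} + v_{3} + v_{7} = v_{10} ; sig = (5;(1))

Sorted signature multiset PRS(X):
{ (2;()),  (2;(1)) ×2,  (2;(1,1)),  (2;(1,1,1)),  (2;(1,1,1,1)),  (2;(1,1,2)),  (2;(1,2,3)),  (2;(1,3,3)),  (3;()),  (3;(1)) ×2,  (3;(1,2)),  (3;(2)),  (3;(2,2)),  (5;(1)) }


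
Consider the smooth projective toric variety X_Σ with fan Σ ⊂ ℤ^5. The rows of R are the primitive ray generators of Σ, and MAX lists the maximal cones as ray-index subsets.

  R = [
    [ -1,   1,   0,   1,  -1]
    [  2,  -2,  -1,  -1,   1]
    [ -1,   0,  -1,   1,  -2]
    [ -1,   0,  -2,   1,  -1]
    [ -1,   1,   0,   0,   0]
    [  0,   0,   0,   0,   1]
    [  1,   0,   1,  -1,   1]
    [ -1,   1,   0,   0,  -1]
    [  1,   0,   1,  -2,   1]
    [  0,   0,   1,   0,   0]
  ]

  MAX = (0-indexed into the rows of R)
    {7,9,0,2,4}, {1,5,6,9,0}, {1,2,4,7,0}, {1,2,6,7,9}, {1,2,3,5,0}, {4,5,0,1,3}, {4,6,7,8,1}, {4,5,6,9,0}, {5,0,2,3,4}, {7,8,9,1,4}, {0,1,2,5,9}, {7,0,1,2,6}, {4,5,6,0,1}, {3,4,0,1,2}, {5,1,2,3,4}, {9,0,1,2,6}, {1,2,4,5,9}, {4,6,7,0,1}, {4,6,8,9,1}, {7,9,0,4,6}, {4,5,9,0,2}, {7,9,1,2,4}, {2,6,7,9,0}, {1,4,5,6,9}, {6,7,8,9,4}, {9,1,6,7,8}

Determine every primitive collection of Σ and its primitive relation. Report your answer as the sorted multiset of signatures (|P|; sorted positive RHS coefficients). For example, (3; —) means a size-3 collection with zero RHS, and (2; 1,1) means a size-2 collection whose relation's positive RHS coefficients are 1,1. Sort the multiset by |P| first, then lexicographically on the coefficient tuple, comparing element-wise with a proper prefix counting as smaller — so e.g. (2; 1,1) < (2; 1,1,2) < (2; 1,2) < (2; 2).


14 collections generate NE(X_Σ); each relation:

  • {5,7}:  v_{5} + v_{7} = v_{4}  →  sig = (2; 1)
  • {0,8}:  v_{0} + v_{8} = v_{6} + v_{7}  →  sig = (2; 1,1)
  • {3,9}:  v_{3} + v_{9} = v_{2} + v_{5}  →  sig = (2; 1,1)
  • {3,6}:  v_{3} + v_{6} = v_{0} + v_{1} + v_{4}  →  sig = (2; 1,1,1)
  • {3,8}:  v_{3} + v_{8} = v_{1} + v_{4} + v_{7}  →  sig = (2; 1,1,1)
  • {3,7}:  v_{3} + v_{7} = v_{0} + v_{1} + v_{2} + 2·v_{4}  →  sig = (2; 1,1,1,2)
  • {5,8}:  v_{5} + v_{8} = v_{1} + 2·v_{4} + v_{6} + v_{9}  →  sig = (2; 1,1,1,2)
  • {2,8}:  v_{2} + v_{8} = v_{1} + 2·v_{7} + v_{9}  →  sig = (2; 1,1,2)
  • {2,5,6}:  v_{2} + v_{5} + v_{6} = 0  →  sig = (3; —)
  • {2,4,6}:  v_{2} + v_{4} + v_{6} = v_{7}  →  sig = (3; 1)
  • {0,1,4,9}:  v_{0} + v_{1} + v_{4} + v_{9} = 0  →  sig = (4; —)
  • {0,1,7,9}:  v_{0} + v_{1} + v_{7} + v_{9} = v_{2} + v_{6}  →  sig = (4; 1,1)
  • {0,1,2,4,5}:  v_{0} + v_{1} + v_{2} + v_{4} + v_{5} = v_{3}  →  sig = (5; 1)
  • {1,4,6,7,9}:  v_{1} + v_{4} + v_{6} + v_{7} + v_{9} = v_{8}  →  sig = (5; 1)

Hence PRS(X_Σ) =
{ (2; 1),  (2; 1,1) ×2,  (2; 1,1,1) ×2,  (2; 1,1,1,2) ×2,  (2; 1,1,2),  (3; —),  (3; 1),  (4; —),  (4; 1,1),  (5; 1) ×2 }


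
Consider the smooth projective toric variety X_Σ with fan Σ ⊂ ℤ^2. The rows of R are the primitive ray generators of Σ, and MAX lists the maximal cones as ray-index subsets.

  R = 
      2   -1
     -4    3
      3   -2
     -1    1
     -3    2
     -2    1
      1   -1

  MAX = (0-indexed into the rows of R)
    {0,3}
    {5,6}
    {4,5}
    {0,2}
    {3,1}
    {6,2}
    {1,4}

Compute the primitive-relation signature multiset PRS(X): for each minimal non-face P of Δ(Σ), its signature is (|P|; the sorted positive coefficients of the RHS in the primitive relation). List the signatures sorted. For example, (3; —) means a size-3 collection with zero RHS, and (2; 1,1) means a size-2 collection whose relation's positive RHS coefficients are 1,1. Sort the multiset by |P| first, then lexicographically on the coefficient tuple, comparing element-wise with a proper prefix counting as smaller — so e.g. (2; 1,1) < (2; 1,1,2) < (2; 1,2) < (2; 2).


14 collections generate NE(X_Σ); each relation:

  P = {0,5}:  v_{0} + v_{5} = 0 ; sig = (2; —)
  P = {2,4}:  v_{2} + v_{4} = 0 ; sig = (2; —)
  P = {3,6}:  v_{3} + v_{6} = 0 ; sig = (2; —)
  P = {0,4}:  v_{0} + v_{4} = v_{3} ; sig = (2; 1)
  P = {0,6}:  v_{0} + v_{6} = v_{2} ; sig = (2; 1)
  P = {1,2}:  v_{1} + v_{2} = v_{3} ; sig = (2; 1)
  P = {1,6}:  v_{1} + v_{6} = v_{4} ; sig = (2; 1)
  P = {2,3}:  v_{2} + v_{3} = v_{0} ; sig = (2; 1)
  P = {2,5}:  v_{2} + v_{5} = v_{6} ; sig = (2; 1)
  P = {3,4}:  v_{3} + v_{4} = v_{1} ; sig = (2; 1)
  P = {3,5}:  v_{3} + v_{5} = v_{4} ; sig = (2; 1)
  P = {4,6}:  v_{4} + v_{6} = v_{5} ; sig = (2; 1)
  P = {0,1}:  v_{0} + v_{1} = 2·v_{3} ; sig = (2; 2)
  P = {1,5}:  v_{1} + v_{5} = 2·v_{4} ; sig = (2; 2)

Hence PRS(X_Σ) =
[(2; —), (2; —), (2; —), (2; 1), (2; 1), (2; 1), (2; 1), (2; 1), (2; 1), (2; 1), (2; 1), (2; 1), (2; 2), (2; 2)]


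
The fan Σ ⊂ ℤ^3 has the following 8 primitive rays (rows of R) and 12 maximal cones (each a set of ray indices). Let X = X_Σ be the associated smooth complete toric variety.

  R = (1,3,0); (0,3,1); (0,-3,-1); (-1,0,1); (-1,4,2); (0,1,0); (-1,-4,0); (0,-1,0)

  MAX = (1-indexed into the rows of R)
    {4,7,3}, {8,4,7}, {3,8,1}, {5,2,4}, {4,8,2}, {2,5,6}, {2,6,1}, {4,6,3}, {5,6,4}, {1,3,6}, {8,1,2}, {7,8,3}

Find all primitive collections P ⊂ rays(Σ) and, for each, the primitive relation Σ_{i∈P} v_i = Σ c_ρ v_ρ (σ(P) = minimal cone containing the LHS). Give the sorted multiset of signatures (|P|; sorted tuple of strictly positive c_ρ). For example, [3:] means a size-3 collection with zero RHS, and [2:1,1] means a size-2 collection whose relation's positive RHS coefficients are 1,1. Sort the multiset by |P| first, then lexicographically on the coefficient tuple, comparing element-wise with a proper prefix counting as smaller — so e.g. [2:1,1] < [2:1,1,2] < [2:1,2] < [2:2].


12 collections generate NE(X_Σ); each relation:

  • {2,3}:  v_{2} + v_{3} = 0  ⟹  sig = [2:]
  • {6,8}:  v_{6} + v_{8} = 0  ⟹  sig = [2:]
  • {1,4}:  v_{1} + v_{4} = v_{2}  ⟹  sig = [2:1]
  • {1,7}:  v_{1} + v_{7} = v_{8}  ⟹  sig = [2:1]
  • {2,7}:  v_{2} + v_{7} = v_{4} + v_{8}  ⟹  sig = [2:1,1]
  • {3,5}:  v_{3} + v_{5} = v_{4} + v_{6}  ⟹  sig = [2:1,1]
  • {5,8}:  v_{5} + v_{8} = v_{2} + v_{4}  ⟹  sig = [2:1,1]
  • {6,7}:  v_{6} + v_{7} = v_{3} + v_{4}  ⟹  sig = [2:1,1]
  • {1,5}:  v_{1} + v_{5} = 2·v_{2} + v_{6}  ⟹  sig = [2:1,2]
  • {5,7}:  v_{5} + v_{7} = 2·v_{4}  ⟹  sig = [2:2]
  • {2,4,6}:  v_{2} + v_{4} + v_{6} = v_{5}  ⟹  sig = [3:1]
  • {3,4,8}:  v_{3} + v_{4} + v_{8} = v_{7}  ⟹  sig = [3:1]

Hence PRS(X_Σ) =
    |P|=2: 10 collections, coeffs (), (), (1), (1), (1,1), (1,1), (1,1), (1,1), (1,2), (2)
    |P|=3: 2 collections, coeffs (1), (1)


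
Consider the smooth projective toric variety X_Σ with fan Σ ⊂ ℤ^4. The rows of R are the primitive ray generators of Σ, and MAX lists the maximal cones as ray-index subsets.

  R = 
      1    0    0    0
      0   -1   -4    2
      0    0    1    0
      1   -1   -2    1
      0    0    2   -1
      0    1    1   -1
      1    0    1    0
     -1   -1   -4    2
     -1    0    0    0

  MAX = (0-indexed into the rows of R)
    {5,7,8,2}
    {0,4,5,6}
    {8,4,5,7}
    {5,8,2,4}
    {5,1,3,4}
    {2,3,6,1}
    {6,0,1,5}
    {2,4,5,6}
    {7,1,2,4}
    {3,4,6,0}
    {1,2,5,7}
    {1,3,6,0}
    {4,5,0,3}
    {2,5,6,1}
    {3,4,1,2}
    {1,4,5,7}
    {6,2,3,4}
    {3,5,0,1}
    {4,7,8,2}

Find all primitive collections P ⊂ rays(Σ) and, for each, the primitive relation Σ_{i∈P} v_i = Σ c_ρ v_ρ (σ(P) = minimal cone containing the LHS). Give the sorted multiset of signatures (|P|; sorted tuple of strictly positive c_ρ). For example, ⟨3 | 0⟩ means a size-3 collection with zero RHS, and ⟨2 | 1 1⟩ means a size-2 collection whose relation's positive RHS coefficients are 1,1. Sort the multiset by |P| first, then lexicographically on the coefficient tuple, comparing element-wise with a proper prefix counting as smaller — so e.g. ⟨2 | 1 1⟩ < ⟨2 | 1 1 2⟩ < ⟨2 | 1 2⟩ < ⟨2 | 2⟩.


|primitive collections| = 14. Relations:

  • {0,8}:  v_{0} + v_{8} = 0  ⟹  sig = ⟨2 | 0⟩
  • {0,2}:  v_{0} + v_{2} = v_{6}  ⟹  sig = ⟨2 | 1⟩
  • {0,7}:  v_{0} + v_{7} = v_{1}  ⟹  sig = ⟨2 | 1⟩
  • {1,8}:  v_{1} + v_{8} = v_{7}  ⟹  sig = ⟨2 | 1⟩
  • {6,8}:  v_{6} + v_{8} = v_{2}  ⟹  sig = ⟨2 | 1⟩
  • {3,8}:  v_{3} + v_{8} = v_{1} + v_{4}  ⟹  sig = ⟨2 | 1 1⟩
  • {6,7}:  v_{6} + v_{7} = v_{1} + v_{2}  ⟹  sig = ⟨2 | 1 1⟩
  • {3,7}:  v_{3} + v_{7} = 2·v_{1} + v_{4}  ⟹  sig = ⟨2 | 1 2⟩
  • {0,1,4}:  v_{0} + v_{1} + v_{4} = v_{3}  ⟹  sig = ⟨3 | 1⟩
  • {2,3,5}:  v_{2} + v_{3} + v_{5} = v_{0}  ⟹  sig = ⟨3 | 1⟩
  • {1,4,6}:  v_{1} + v_{4} + v_{6} = v_{2} + v_{3}  ⟹  sig = ⟨3 | 1 1⟩
  • {3,5,6}:  v_{3} + v_{5} + v_{6} = 2·v_{0}  ⟹  sig = ⟨3 | 2⟩
  • {1,2,4,5}:  v_{1} + v_{2} + v_{4} + v_{5} = 0  ⟹  sig = ⟨4 | 0⟩
  • {2,4,5,7}:  v_{2} + v_{4} + v_{5} + v_{7} = v_{8}  ⟹  sig = ⟨4 | 1⟩

so the primitive-relation signature multiset is
    |P|=2: 8 collections, coeffs (), (1), (1), (1), (1), (1,1), (1,1), (1,2)
    |P|=3: 4 collections, coeffs (1), (1), (1,1), (2)
    |P|=4: 2 collections, coeffs (), (1)


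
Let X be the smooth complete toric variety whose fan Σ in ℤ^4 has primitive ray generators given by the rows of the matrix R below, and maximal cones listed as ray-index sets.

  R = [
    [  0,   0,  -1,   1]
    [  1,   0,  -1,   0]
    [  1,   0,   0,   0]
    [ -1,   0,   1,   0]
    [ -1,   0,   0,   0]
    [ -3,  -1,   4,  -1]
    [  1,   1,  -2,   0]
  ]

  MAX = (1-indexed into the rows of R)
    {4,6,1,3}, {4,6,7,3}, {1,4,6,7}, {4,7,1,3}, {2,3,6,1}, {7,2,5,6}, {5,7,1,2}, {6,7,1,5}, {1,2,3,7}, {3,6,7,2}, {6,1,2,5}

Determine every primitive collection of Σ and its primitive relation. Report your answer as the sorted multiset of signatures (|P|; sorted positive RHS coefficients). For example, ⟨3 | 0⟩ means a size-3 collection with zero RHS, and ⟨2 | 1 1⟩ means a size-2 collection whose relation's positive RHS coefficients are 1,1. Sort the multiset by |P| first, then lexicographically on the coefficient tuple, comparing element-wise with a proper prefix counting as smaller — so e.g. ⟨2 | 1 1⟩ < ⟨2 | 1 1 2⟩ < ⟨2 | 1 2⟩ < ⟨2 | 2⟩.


Δ(Σ) — 7 vertices, 5 min non-faces:

  P={2,4}:  v_{2} + v_{4} = 0  ⟹  sig = ⟨2 | 0⟩
  P={3,5}:  v_{3} + v_{5} = 0  ⟹  sig = ⟨2 | 0⟩
  P={4,5}:  v_{4} + v_{5} = v_{1} + v_{6} + v_{7}  ⟹  sig = ⟨2 | 1 1 1⟩
  P={1,2,6,7}:  v_{1} + v_{2} + v_{6} + v_{7} = v_{5}  ⟹  sig = ⟨4 | 1⟩
  P={1,3,6,7}:  v_{1} + v_{3} + v_{6} + v_{7} = v_{4}  ⟹  sig = ⟨4 | 1⟩

Sorted signature multiset PRS(X):
[⟨2 | 0⟩, ⟨2 | 0⟩, ⟨2 | 1 1 1⟩, ⟨4 | 1⟩, ⟨4 | 1⟩]


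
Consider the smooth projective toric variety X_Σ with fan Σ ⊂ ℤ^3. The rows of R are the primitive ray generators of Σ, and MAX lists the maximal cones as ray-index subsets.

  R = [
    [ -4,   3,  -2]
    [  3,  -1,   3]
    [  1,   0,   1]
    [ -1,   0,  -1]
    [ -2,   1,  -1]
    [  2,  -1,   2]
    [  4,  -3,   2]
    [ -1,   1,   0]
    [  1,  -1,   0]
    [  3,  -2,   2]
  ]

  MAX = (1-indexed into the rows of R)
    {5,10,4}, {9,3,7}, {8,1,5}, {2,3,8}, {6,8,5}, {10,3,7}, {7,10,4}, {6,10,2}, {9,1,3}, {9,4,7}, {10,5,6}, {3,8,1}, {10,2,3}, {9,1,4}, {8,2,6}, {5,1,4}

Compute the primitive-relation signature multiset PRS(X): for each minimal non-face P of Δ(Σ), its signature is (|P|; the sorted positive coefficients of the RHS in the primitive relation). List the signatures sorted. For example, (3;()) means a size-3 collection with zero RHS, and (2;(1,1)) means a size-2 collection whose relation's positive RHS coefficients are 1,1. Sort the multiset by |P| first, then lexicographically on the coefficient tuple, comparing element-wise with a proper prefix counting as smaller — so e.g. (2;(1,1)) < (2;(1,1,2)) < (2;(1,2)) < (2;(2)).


Σ has 21 primitive collections:

  • {1,7}:  v_{1} + v_{7} = 0 ; sig = (2;())
  • {3,4}:  v_{3} + v_{4} = 0 ; sig = (2;())
  • {8,9}:  v_{8} + v_{9} = 0 ; sig = (2;())
  • {1,10}:  v_{1} + v_{10} = v_{8} ; sig = (2;(1))
  • {2,4}:  v_{2} + v_{4} = v_{6} ; sig = (2;(1))
  • {3,5}:  v_{3} + v_{5} = v_{8} ; sig = (2;(1))
  • {3,6}:  v_{3} + v_{6} = v_{2} ; sig = (2;(1))
  • {4,8}:  v_{4} + v_{8} = v_{5} ; sig = (2;(1))
  • {5,9}:  v_{5} + v_{9} = v_{4} ; sig = (2;(1))
  • {6,9}:  v_{6} + v_{9} = v_{10} ; sig = (2;(1))
  • {7,8}:  v_{7} + v_{8} = v_{10} ; sig = (2;(1))
  • {8,10}:  v_{8} + v_{10} = v_{6} ; sig = (2;(1))
  • {9,10}:  v_{9} + v_{10} = v_{7} ; sig = (2;(1))
  • {2,5}:  v_{2} + v_{5} = v_{6} + v_{8} ; sig = (2;(1,1))
  • {2,9}:  v_{2} + v_{9} = v_{3} + v_{10} ; sig = (2;(1,1))
  • {4,6}:  v_{4} + v_{6} = v_{5} + v_{10} ; sig = (2;(1,1))
  • {5,7}:  v_{5} + v_{7} = v_{4} + v_{10} ; sig = (2;(1,1))
  • {1,2}:  v_{1} + v_{2} = v_{3} + 2·v_{8} ; sig = (2;(1,2))
  • {2,7}:  v_{2} + v_{7} = v_{3} + 2·v_{10} ; sig = (2;(1,2))
  • {1,6}:  v_{1} + v_{6} = 2·v_{8} ; sig = (2;(2))
  • {6,7}:  v_{6} + v_{7} = 2·v_{10} ; sig = (2;(2))

so the primitive-relation signature multiset is
    (2;())
    (2;())
    (2;())
    (2;(1))
    (2;(1))
    (2;(1))
    (2;(1))
    (2;(1))
    (2;(1))
    (2;(1))
    (2;(1))
    (2;(1))
    (2;(1))
    (2;(1,1))
    (2;(1,1))
    (2;(1,1))
    (2;(1,1))
    (2;(1,2))
    (2;(1,2))
    (2;(2))
    (2;(2))


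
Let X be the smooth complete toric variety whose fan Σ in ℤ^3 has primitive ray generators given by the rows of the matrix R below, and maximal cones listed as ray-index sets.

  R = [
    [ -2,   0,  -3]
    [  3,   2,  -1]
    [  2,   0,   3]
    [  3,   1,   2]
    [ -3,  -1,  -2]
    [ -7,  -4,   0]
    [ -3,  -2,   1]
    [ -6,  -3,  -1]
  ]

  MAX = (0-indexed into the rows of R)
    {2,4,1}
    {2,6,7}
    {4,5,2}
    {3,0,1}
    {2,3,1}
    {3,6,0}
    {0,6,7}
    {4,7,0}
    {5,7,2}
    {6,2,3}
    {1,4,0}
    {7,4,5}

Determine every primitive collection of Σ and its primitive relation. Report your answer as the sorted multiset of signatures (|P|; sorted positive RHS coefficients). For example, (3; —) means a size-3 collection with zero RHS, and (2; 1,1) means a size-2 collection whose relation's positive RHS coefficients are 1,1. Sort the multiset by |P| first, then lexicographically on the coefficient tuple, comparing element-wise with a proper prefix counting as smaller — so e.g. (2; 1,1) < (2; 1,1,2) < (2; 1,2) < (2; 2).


11 collections generate NE(X_Σ); each relation:

  {0,2}:  v_{0} + v_{2} = 0  ⟹  sig = (2; —)
  {1,6}:  v_{1} + v_{6} = 0  ⟹  sig = (2; —)
  {3,4}:  v_{3} + v_{4} = 0  ⟹  sig = (2; —)
  {1,7}:  v_{1} + v_{7} = v_{4}  ⟹  sig = (2; 1)
  {3,7}:  v_{3} + v_{7} = v_{6}  ⟹  sig = (2; 1)
  {4,6}:  v_{4} + v_{6} = v_{7}  ⟹  sig = (2; 1)
  {0,5}:  v_{0} + v_{5} = v_{4} + v_{7}  ⟹  sig = (2; 1,1)
  {3,5}:  v_{3} + v_{5} = v_{2} + v_{7}  ⟹  sig = (2; 1,1)
  {1,5}:  v_{1} + v_{5} = v_{2} + 2·v_{4}  ⟹  sig = (2; 1,2)
  {5,6}:  v_{5} + v_{6} = v_{2} + 2·v_{7}  ⟹  sig = (2; 1,2)
  {2,4,7}:  v_{2} + v_{4} + v_{7} = v_{5}  ⟹  sig = (3; 1)

Sorted signature multiset PRS(X):
    |P|=2: 10 collections, coeffs (), (), (), (1), (1), (1), (1,1), (1,1), (1,2), (1,2)
    |P|=3: 1 collection, coeffs (1)


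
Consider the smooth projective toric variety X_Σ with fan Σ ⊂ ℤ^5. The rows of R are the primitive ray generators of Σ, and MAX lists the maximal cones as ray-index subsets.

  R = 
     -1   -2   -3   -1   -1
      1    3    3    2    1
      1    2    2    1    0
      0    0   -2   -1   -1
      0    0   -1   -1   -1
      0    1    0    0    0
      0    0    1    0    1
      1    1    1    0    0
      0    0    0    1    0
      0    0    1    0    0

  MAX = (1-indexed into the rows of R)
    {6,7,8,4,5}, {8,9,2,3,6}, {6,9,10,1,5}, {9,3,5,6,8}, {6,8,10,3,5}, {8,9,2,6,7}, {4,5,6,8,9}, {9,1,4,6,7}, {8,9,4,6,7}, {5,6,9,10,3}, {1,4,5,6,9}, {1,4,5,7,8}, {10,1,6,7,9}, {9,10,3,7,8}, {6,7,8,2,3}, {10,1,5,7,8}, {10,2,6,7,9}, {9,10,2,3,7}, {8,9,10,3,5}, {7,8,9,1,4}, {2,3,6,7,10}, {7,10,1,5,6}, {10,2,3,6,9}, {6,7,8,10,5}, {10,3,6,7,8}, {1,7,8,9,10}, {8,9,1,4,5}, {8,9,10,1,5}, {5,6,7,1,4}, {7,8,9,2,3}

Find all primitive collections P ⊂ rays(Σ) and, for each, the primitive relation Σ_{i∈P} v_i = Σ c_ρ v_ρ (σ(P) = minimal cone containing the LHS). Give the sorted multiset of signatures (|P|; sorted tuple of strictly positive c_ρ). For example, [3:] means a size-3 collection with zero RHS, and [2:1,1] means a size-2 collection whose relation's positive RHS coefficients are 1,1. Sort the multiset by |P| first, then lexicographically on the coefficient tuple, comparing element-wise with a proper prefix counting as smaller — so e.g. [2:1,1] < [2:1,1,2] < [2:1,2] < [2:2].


12 collections generate NE(X_Σ); each relation:

  P = {4,10}:  v_{4} + v_{10} = v_{5} ; sig = [2:1]
  P = {1,2}:  v_{1} + v_{2} = v_{6} + v_{9} ; sig = [2:1,1]
  P = {1,3}:  v_{1} + v_{3} = v_{5} + v_{9} ; sig = [2:1,1]
  P = {2,5}:  v_{2} + v_{5} = v_{3} + v_{6} ; sig = [2:1,1]
  P = {3,4}:  v_{3} + v_{4} = v_{5} + v_{6} + v_{8} + v_{9} ; sig = [2:1,1,1,1]
  P = {2,4}:  v_{2} + v_{4} = 2·v_{6} + v_{8} + v_{9} ; sig = [2:1,1,2]
  P = {5,7,9}:  v_{5} + v_{7} + v_{9} = 0 ; sig = [3:]
  P = {1,6,8}:  v_{1} + v_{6} + v_{8} = v_{4} ; sig = [3:1]
  P = {3,5,7}:  v_{3} + v_{5} + v_{7} = v_{6} + v_{8} + v_{10} ; sig = [3:1,1,1]
  P = {2,8,10}:  v_{2} + v_{8} + v_{10} = 2·v_{3} + v_{7} ; sig = [3:1,2]
  P = {3,6,7,9}:  v_{3} + v_{6} + v_{7} + v_{9} = v_{2} ; sig = [4:1]
  P = {6,8,9,10}:  v_{6} + v_{8} + v_{9} + v_{10} = v_{3} ; sig = [4:1]

Signatures (|P|; sorted positive RHS coefficients), sorted:
    |P|=2: 6 collections, coeffs (1), (1,1), (1,1), (1,1), (1,1,1,1), (1,1,2)
    |P|=3: 4 collections, coeffs (), (1), (1,1,1), (1,2)
    |P|=4: 2 collections, coeffs (1), (1)


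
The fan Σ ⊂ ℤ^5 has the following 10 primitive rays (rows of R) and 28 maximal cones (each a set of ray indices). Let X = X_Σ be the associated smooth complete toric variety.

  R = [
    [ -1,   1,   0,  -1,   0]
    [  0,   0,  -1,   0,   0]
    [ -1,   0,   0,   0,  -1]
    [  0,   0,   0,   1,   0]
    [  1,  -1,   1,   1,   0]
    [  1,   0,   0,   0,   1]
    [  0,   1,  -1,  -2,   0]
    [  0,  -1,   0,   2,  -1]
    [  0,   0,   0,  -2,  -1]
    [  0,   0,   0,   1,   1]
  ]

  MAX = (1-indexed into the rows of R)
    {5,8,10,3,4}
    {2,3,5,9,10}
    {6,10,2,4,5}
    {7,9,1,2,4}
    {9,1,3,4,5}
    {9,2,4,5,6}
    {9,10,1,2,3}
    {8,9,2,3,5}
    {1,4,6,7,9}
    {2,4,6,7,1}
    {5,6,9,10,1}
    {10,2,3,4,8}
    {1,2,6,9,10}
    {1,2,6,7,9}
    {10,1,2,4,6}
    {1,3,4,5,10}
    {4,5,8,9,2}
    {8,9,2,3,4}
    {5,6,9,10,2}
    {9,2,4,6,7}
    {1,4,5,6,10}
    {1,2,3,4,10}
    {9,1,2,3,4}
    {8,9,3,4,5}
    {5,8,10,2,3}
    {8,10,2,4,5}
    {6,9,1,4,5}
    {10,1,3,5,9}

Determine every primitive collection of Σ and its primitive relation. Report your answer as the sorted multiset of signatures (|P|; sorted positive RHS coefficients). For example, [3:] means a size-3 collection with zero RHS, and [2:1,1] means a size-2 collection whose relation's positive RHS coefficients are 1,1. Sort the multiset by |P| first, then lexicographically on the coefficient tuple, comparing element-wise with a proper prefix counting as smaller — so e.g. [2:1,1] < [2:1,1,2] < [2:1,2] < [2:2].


|primitive collections| = 12. Relations:

  P = {3,6}:  v_{3} + v_{6} = 0  so sig = [2:]
  P = {1,8}:  v_{1} + v_{8} = v_{3} + v_{4}  so sig = [2:1,1]
  P = {5,7}:  v_{5} + v_{7} = v_{4} + v_{6} + v_{9}  so sig = [2:1,1,1]
  P = {6,8}:  v_{6} + v_{8} = v_{2} + v_{4} + v_{5}  so sig = [2:1,1,1]
  P = {7,10}:  v_{7} + v_{10} = v_{1} + v_{2} + v_{6}  so sig = [2:1,1,1]
  P = {3,7}:  v_{3} + v_{7} = v_{1} + v_{2} + v_{4} + v_{9}  so sig = [2:1,1,1,1]
  P = {7,8}:  v_{7} + v_{8} = v_{2} + 2·v_{4} + v_{9}  so sig = [2:1,1,2]
  P = {1,2,5}:  v_{1} + v_{2} + v_{5} = 0  so sig = [3:]
  P = {4,9,10}:  v_{4} + v_{9} + v_{10} = 0  so sig = [3:]
  P = {8,9,10}:  v_{8} + v_{9} + v_{10} = v_{2} + v_{3} + v_{5}  so sig = [3:1,1,1]
  P = {2,3,4,5}:  v_{2} + v_{3} + v_{4} + v_{5} = v_{8}  so sig = [4:1]
  P = {1,2,4,6,9}:  v_{1} + v_{2} + v_{4} + v_{6} + v_{9} = v_{7}  so sig = [5:1]

Sorted signature multiset PRS(X):
    |P|=2: 7 collections, coeffs (), (1,1), (1,1,1), (1,1,1), (1,1,1), (1,1,1,1), (1,1,2)
    |P|=3: 3 collections, coeffs (), (), (1,1,1)
    |P|=4: 1 collection, coeffs (1)
    |P|=5: 1 collection, coeffs (1)


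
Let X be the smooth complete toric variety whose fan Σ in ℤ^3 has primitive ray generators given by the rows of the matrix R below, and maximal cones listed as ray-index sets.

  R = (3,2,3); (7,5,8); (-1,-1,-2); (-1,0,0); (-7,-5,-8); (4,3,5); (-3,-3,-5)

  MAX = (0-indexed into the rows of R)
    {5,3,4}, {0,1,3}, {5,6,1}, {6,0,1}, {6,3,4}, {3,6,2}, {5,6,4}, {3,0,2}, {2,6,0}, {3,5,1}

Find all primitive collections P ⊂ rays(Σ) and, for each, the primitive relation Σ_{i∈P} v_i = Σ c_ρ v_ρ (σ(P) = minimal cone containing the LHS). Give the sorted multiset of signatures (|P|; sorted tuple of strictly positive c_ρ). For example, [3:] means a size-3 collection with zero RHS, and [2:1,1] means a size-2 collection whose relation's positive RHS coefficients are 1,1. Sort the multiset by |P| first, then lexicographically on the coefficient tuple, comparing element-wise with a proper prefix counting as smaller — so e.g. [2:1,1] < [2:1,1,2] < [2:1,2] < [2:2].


Primitive collections (9):

  {1,4}:  v_{1} + v_{4} = 0  →  sig = [2:]
  {0,5}:  v_{0} + v_{5} = v_{1}  →  sig = [2:1]
  {2,5}:  v_{2} + v_{5} = v_{0}  →  sig = [2:1]
  {0,4}:  v_{0} + v_{4} = v_{3} + v_{6}  →  sig = [2:1,1]
  {1,2}:  v_{1} + v_{2} = 2·v_{0}  →  sig = [2:2]
  {2,4}:  v_{2} + v_{4} = 2·v_{3} + 2·v_{6}  →  sig = [2:2,2]
  {3,5,6}:  v_{3} + v_{5} + v_{6} = 0  →  sig = [3:]
  {0,3,6}:  v_{0} + v_{3} + v_{6} = v_{2}  →  sig = [3:1]
  {1,3,6}:  v_{1} + v_{3} + v_{6} = v_{0}  →  sig = [3:1]

so the primitive-relation signature multiset is
{ [2:],  [2:1] ×2,  [2:1,1],  [2:2],  [2:2,2],  [3:],  [3:1] ×2 }


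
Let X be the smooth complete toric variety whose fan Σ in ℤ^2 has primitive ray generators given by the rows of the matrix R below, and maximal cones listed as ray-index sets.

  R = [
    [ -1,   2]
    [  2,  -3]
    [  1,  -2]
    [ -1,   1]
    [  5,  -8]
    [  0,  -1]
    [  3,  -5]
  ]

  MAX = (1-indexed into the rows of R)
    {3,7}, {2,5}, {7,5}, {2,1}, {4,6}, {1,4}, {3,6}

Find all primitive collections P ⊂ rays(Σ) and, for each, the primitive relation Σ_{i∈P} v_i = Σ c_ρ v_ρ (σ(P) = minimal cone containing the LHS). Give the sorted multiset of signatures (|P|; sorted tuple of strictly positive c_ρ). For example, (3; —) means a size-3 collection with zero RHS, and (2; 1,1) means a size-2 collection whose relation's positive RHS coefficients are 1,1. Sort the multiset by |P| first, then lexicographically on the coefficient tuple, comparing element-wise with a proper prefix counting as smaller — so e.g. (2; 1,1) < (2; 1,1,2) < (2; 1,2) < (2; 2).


Σ has 14 primitive collections:

  • {1,3}:  v_{1} + v_{3} = 0  ⇒ sig = (2; —)
  • {1,6}:  v_{1} + v_{6} = v_{4}  ⇒ sig = (2; 1)
  • {1,7}:  v_{1} + v_{7} = v_{2}  ⇒ sig = (2; 1)
  • {2,3}:  v_{2} + v_{3} = v_{7}  ⇒ sig = (2; 1)
  • {2,4}:  v_{2} + v_{4} = v_{3}  ⇒ sig = (2; 1)
  • {2,7}:  v_{2} + v_{7} = v_{5}  ⇒ sig = (2; 1)
  • {3,4}:  v_{3} + v_{4} = v_{6}  ⇒ sig = (2; 1)
  • {4,5}:  v_{4} + v_{5} = v_{3} + v_{7}  ⇒ sig = (2; 1,1)
  • {5,6}:  v_{5} + v_{6} = 2·v_{3} + v_{7}  ⇒ sig = (2; 1,2)
  • {1,5}:  v_{1} + v_{5} = 2·v_{2}  ⇒ sig = (2; 2)
  • {2,6}:  v_{2} + v_{6} = 2·v_{3}  ⇒ sig = (2; 2)
  • {3,5}:  v_{3} + v_{5} = 2·v_{7}  ⇒ sig = (2; 2)
  • {4,7}:  v_{4} + v_{7} = 2·v_{3}  ⇒ sig = (2; 2)
  • {6,7}:  v_{6} + v_{7} = 3·v_{3}  ⇒ sig = (2; 3)

so the primitive-relation signature multiset is
    (2; —)
    (2; 1)
    (2; 1)
    (2; 1)
    (2; 1)
    (2; 1)
    (2; 1)
    (2; 1,1)
    (2; 1,2)
    (2; 2)
    (2; 2)
    (2; 2)
    (2; 2)
    (2; 3)


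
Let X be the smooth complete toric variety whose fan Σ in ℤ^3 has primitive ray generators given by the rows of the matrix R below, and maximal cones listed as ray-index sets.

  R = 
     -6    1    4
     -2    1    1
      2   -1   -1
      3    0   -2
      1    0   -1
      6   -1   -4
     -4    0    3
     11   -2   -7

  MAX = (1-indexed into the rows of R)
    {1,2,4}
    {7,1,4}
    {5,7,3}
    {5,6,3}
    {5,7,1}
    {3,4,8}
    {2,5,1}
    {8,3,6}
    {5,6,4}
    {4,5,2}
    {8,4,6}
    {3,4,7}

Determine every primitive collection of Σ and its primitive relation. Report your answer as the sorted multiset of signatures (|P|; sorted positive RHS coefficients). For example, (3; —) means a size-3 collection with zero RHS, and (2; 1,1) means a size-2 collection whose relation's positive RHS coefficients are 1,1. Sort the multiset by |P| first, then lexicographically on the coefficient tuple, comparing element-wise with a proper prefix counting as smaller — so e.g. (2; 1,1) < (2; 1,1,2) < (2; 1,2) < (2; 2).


Δ(Σ) — 8 vertices, 14 min non-faces:

  P = {1,6}:  v_{1} + v_{6} = 0  ⇒ sig = (2; —)
  P = {2,3}:  v_{2} + v_{3} = 0  ⇒ sig = (2; —)
  P = {1,3}:  v_{1} + v_{3} = v_{7}  ⇒ sig = (2; 1)
  P = {2,7}:  v_{2} + v_{7} = v_{1}  ⇒ sig = (2; 1)
  P = {6,7}:  v_{6} + v_{7} = v_{3}  ⇒ sig = (2; 1)
  P = {1,8}:  v_{1} + v_{8} = v_{3} + v_{4}  ⇒ sig = (2; 1,1)
  P = {2,6}:  v_{2} + v_{6} = v_{4} + v_{5}  ⇒ sig = (2; 1,1)
  P = {2,8}:  v_{2} + v_{8} = v_{4} + v_{6}  ⇒ sig = (2; 1,1)
  P = {7,8}:  v_{7} + v_{8} = 2·v_{3} + v_{4}  ⇒ sig = (2; 1,2)
  P = {5,8}:  v_{5} + v_{8} = 2·v_{6}  ⇒ sig = (2; 2)
  P = {4,5,7}:  v_{4} + v_{5} + v_{7} = 0  ⇒ sig = (3; —)
  P = {1,4,5}:  v_{1} + v_{4} + v_{5} = v_{2}  ⇒ sig = (3; 1)
  P = {3,4,5}:  v_{3} + v_{4} + v_{5} = v_{6}  ⇒ sig = (3; 1)
  P = {3,4,6}:  v_{3} + v_{4} + v_{6} = v_{8}  ⇒ sig = (3; 1)

Signatures (|P|; sorted positive RHS coefficients), sorted:
[(2; —), (2; —), (2; 1), (2; 1), (2; 1), (2; 1,1), (2; 1,1), (2; 1,1), (2; 1,2), (2; 2), (3; —), (3; 1), (3; 1), (3; 1)]
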